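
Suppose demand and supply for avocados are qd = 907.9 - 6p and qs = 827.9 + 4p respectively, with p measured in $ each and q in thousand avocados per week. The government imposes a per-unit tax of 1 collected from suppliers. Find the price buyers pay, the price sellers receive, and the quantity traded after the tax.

p_b = 8.4, p_s = 7.4, q = 857.5

Suppliers keep p_s = p_b - 1 per unit, so supply in terms of the buyer price is qs = 823.9 + 4p_b.
Market clearing requires 907.9 - 6p_b = 823.9 + 4p_b; hence 84 = 10p_b and p_b = 8.4.
Then p_s = 8.4 - 1 = 7.4 and q = 907.9 - 6(8.4) = 857.5.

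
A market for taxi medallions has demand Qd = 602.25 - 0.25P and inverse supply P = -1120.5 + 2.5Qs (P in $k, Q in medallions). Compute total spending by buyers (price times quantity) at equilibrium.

Total spending by buyers = 128691

In direct form, Qs = 448.2 + 0.4P.
Set Qd = Qs: 602.25 - 0.25P = 448.2 + 0.4P, so 154.05 = 0.65P and P* = 237.
From the demand curve, Q* = 602.25 - 0.25(237) = 543.
Total spending by buyers = P* × Q* = 237 × 543 = 128691.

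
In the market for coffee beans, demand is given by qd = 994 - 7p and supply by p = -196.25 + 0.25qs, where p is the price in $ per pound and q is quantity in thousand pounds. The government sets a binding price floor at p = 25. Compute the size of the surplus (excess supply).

Surplus = 66

Rewriting in direct form: qs = 785 + 4p.
Evaluating both curves at the floor price 25 gives qd = 819, qs = 885.
Surplus = qs - qd = 885 - 819 = 66.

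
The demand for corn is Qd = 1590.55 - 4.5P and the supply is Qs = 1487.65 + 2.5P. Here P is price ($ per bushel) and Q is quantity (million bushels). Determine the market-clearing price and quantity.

P* = 14.7, Q* = 1524.4

At equilibrium Qd = Qs, so 1590.55 - 4.5P = 1487.65 + 2.5P; collecting terms, 102.9 = 7P and P* = 14.7.
From the demand curve, Q* = 1590.55 - 4.5(14.7) = 1524.4.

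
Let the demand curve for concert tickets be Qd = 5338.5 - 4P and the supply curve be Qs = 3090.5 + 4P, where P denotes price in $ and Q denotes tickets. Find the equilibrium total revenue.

Total revenue = 1184274.5

At equilibrium Qd = Qs, so 5338.5 - 4P = 3090.5 + 4P; collecting terms, 2248 = 8P and P* = 281.
Then Q* = 5338.5 - 4(281) = 4214.5.
Total revenue = P* × Q* = 281 × 4214.5 = 1184274.5.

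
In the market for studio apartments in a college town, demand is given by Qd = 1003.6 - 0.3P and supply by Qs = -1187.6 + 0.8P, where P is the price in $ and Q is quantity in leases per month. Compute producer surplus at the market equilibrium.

Producer surplus = 103022.5

The market clears where 1003.6 - 0.3P = -1187.6 + 0.8P. Rearranging, 1.1P = 2191.2, hence P* = 1992.
From the demand curve, Q* = 1003.6 - 0.3(1992) = 406.
Supply choke price (Qs = 0): P = 1484.5. Producer surplus = ½ × (1992 - 1484.5) × 406 = 103022.5.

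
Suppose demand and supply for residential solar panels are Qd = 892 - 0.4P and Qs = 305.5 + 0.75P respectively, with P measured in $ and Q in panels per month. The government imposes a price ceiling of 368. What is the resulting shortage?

Shortage = 163.3

Evaluating both curves at the ceiling price 368 gives Qd = 744.8, Qs = 581.5.
Shortage = Qd - Qs = 744.8 - 581.5 = 163.3.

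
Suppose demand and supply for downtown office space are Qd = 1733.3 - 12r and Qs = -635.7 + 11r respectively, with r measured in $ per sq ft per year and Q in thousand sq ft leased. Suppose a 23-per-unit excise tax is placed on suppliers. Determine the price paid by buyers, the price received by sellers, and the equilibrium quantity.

r_b = 114, r_s = 91, Q = 365.3

With a tax of 23 on suppliers, they supply based on the net price r_s = r_b - 23, so Qs = -888.7 + 11r_b.
Equate demand and the shifted supply: 1733.3 - 12r_b = -888.7 + 11r_b, giving 23r_b = 2622, so r_b = 114.
Then r_s = 114 - 23 = 91 and Q = 1733.3 - 12(114) = 365.3.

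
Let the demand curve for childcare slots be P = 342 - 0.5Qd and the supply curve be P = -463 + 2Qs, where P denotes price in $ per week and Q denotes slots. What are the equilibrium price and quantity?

P* = 181, Q* = 322

In direct form, Qd = 684 - 2P and Qs = 231.5 + 0.5P.
At equilibrium Qd = Qs, so 684 - 2P = 231.5 + 0.5P; collecting terms, 452.5 = 2.5P and P* = 181.
From the demand curve, Q* = 684 - 2(181) = 322.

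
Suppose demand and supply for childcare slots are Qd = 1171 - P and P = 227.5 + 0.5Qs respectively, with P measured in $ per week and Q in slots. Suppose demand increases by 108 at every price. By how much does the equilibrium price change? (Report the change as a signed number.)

Inverting to quantity form: Qs = -455 + 2P.
Equating demand and supply, 1171 - P = -455 + 2P gives 3P = 1626, so P* = 542.
From the demand curve, Q* = 1171 - 542 = 629.
After the shift, demand is Qd = 1279 - P.
Re-solving, 3P = 1734 gives P = 578 and Q = 701.
ΔP = 578 - 542 = 36.

ΔP = 36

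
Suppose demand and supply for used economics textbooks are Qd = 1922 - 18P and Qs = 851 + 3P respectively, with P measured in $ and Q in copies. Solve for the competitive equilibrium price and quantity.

P* = 51, Q* = 1004

At equilibrium Qd = Qs, so 1922 - 18P = 851 + 3P; collecting terms, 1071 = 21P and P* = 51.
Plugging P* into demand: Q* = 1922 - 18(51) = 1004.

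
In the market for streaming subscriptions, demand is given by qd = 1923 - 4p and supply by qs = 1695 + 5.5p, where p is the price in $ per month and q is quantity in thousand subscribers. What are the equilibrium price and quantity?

p* = 24, q* = 1827

At equilibrium qd = qs, so 1923 - 4p = 1695 + 5.5p; collecting terms, 228 = 9.5p and p* = 24.
From the demand curve, q* = 1923 - 4(24) = 1827.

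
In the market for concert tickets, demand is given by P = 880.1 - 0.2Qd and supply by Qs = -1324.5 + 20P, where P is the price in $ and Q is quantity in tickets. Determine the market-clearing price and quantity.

P* = 229, Q* = 3255.5

In direct form, Qd = 4400.5 - 5P.
The market clears where 4400.5 - 5P = -1324.5 + 20P. Rearranging, 25P = 5725, hence P* = 229.
From the demand curve, Q* = 4400.5 - 5(229) = 3255.5.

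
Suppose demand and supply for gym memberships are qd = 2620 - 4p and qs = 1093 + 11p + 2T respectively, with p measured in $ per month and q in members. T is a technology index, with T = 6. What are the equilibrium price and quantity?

p* = 101, q* = 2216

With T = 6, supply is qs = 1105 + 11p.
At equilibrium qd = qs, so 2620 - 4p = 1105 + 11p; collecting terms, 1515 = 15p and p* = 101.
Then q* = 2620 - 4(101) = 2216.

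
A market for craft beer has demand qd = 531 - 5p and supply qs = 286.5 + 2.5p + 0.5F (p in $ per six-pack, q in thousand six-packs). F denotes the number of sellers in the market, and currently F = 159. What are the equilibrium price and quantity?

p* = 22, q* = 421

With F = 159, supply is qs = 366 + 2.5p.
Set qd = qs: 531 - 5p = 366 + 2.5p, so 165 = 7.5p and p* = 22.
Substitute back: q* = 531 - 5(22) = 421.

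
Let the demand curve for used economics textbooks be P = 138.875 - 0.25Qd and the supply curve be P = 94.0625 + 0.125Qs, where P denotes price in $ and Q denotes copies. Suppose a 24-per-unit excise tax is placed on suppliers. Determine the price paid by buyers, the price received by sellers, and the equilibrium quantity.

Inverting to quantity form: Qd = 555.5 - 4P and Qs = -752.5 + 8P.
Suppliers keep P_s = P_b - 24 per unit, so supply in terms of the buyer price is Qs = -944.5 + 8P_b.
Equate demand and the shifted supply: 555.5 - 4P_b = -944.5 + 8P_b, giving 12P_b = 1500, so P_b = 125.
So P_s = 101 and the quantity traded is Q = 555.5 - 4(125) = 55.5.

P_b = 125, P_s = 101, Q = 55.5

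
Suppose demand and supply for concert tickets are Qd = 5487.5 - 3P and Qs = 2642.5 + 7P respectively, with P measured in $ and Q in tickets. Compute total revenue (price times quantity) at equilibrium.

Total revenue = 1318373

Equating demand and supply, 5487.5 - 3P = 2642.5 + 7P gives 10P = 2845, so P* = 284.5.
Plugging P* into demand: Q* = 5487.5 - 3(284.5) = 4634.
Total revenue = P* × Q* = 284.5 × 4634 = 1318373.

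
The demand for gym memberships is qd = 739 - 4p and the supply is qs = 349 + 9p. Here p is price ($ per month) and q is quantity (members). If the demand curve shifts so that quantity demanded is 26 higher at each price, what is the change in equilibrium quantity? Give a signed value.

The market clears where 739 - 4p = 349 + 9p. Rearranging, 13p = 390, hence p* = 30.
Then q* = 739 - 4(30) = 619.
After the shift, demand is qd = 765 - 4p.
The new intersection has 416 = 13p, i.e. p = 32, q = 637.
Δq = 637 - 619 = 18.

Δq = 18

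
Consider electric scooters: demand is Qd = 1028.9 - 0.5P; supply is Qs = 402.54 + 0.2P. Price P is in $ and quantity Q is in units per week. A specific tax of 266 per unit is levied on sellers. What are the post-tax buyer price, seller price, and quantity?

The tax drives a wedge P_b - P_s = 266. Substituting P_s = P_b - 266 into supply: Qs = 349.34 + 0.2P_b.
Market clearing requires 1028.9 - 0.5P_b = 349.34 + 0.2P_b; hence 679.56 = 0.7P_b and P_b = 970.8.
Then P_s = 970.8 - 266 = 704.8 and Q = 1028.9 - 0.5(970.8) = 543.5.

P_b = 970.8, P_s = 704.8, Q = 543.5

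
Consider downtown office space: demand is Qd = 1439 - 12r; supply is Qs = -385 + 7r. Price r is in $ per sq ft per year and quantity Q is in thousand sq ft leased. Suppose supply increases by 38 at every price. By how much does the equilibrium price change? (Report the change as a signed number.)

At equilibrium Qd = Qs, so 1439 - 12r = -385 + 7r; collecting terms, 1824 = 19r and r* = 96.
Substitute back: Q* = 1439 - 12(96) = 287.
After the shift, supply is Qs = -347 + 7r.
New equilibrium: 1786 = 19r, so r = 94 and Q = 311.
Δr = 94 - 96 = -2.

Δr = -2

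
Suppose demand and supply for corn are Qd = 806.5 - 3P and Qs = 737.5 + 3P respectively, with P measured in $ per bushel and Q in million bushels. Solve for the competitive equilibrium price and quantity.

P* = 11.5, Q* = 772

Set Qd = Qs: 806.5 - 3P = 737.5 + 3P, so 69 = 6P and P* = 11.5.
Substitute back: Q* = 806.5 - 3(11.5) = 772.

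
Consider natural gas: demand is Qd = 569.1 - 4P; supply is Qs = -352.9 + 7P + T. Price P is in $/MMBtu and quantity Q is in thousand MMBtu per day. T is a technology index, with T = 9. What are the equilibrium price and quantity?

P* = 83, Q* = 237.1

With T = 9, supply is Qs = -343.9 + 7P.
The market clears where 569.1 - 4P = -343.9 + 7P. Rearranging, 11P = 913, hence P* = 83.
Plugging P* into demand: Q* = 569.1 - 4(83) = 237.1.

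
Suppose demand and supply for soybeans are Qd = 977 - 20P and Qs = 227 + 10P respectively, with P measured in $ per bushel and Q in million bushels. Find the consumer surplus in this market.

At equilibrium Qd = Qs, so 977 - 20P = 227 + 10P; collecting terms, 750 = 30P and P* = 25.
Then Q* = 977 - 20(25) = 477.
Demand choke price (Qd = 0): P = 977/20 = 48.85. Consumer surplus = ½ × (48.85 - 25) × 477 = 5688.225.

Consumer surplus = 5688.225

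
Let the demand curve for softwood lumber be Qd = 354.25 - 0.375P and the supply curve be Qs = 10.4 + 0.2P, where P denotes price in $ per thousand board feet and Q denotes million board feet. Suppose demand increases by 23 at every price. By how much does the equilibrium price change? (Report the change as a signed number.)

Equating demand and supply, 354.25 - 0.375P = 10.4 + 0.2P gives 0.575P = 343.85, so P* = 598.
Then Q* = 354.25 - 0.375(598) = 130.
After the shift, demand is Qd = 377.25 - 0.375P.
New equilibrium: 366.85 = 0.575P, so P = 638 and Q = 138.
ΔP = 638 - 598 = 40.

ΔP = 40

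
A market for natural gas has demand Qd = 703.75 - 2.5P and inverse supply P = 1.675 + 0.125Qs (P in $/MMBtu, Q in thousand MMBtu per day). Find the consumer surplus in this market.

Consumer surplus = 56817.8

Rewriting in direct form: Qs = -13.4 + 8P.
At equilibrium Qd = Qs, so 703.75 - 2.5P = -13.4 + 8P; collecting terms, 717.15 = 10.5P and P* = 68.3.
Substitute back: Q* = 703.75 - 2.5(68.3) = 533.
Demand choke price (Qd = 0): P = 703.75/2.5 = 281.5. Consumer surplus = ½ × (281.5 - 68.3) × 533 = 56817.8.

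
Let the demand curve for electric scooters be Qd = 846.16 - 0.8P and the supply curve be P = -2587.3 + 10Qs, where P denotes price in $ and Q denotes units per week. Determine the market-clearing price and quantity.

In direct form, Qs = 258.73 + 0.1P.
The market clears where 846.16 - 0.8P = 258.73 + 0.1P. Rearranging, 0.9P = 587.43, hence P* = 652.7.
Plugging P* into demand: Q* = 846.16 - 0.8(652.7) = 324.

P* = 652.7, Q* = 324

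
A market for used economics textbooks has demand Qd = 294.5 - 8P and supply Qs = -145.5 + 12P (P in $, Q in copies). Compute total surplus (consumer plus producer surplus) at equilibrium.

Set Qd = Qs: 294.5 - 8P = -145.5 + 12P, so 440 = 20P and P* = 22.
Plugging P* into demand: Q* = 294.5 - 8(22) = 118.5.
Demand choke price = 36.8125; supply choke price = 12.125. CS = ½(36.8125 - 22)(118.5) = 877.640625; PS = ½(22 - 12.125)(118.5) = 585.09375. Total surplus = 1462.734375.

Total surplus = 1462.734375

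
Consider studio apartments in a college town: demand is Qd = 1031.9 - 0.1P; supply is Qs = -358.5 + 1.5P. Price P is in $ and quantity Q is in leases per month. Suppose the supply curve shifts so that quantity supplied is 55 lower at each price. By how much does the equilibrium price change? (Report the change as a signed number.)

ΔP = 34.375

The market clears where 1031.9 - 0.1P = -358.5 + 1.5P. Rearranging, 1.6P = 1390.4, hence P* = 869.
Substitute back: Q* = 1031.9 - 0.1(869) = 945.
After the shift, supply is Qs = -413.5 + 1.5P.
Re-solving, 1.6P = 1445.4 gives P = 903.375 and Q = 941.5625.
ΔP = 903.375 - 869 = 34.375.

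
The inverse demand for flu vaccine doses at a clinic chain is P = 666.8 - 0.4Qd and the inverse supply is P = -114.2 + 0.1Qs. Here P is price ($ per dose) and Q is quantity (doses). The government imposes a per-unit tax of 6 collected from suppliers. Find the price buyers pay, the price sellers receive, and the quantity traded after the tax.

P_b = 46.8, P_s = 40.8, Q = 1550

In direct form, Qd = 1667 - 2.5P and Qs = 1142 + 10P.
The tax drives a wedge P_b - P_s = 6. Substituting P_s = P_b - 6 into supply: Qs = 1082 + 10P_b.
Market clearing requires 1667 - 2.5P_b = 1082 + 10P_b; hence 585 = 12.5P_b and P_b = 46.8.
So P_s = 40.8 and the quantity traded is Q = 1667 - 2.5(46.8) = 1550.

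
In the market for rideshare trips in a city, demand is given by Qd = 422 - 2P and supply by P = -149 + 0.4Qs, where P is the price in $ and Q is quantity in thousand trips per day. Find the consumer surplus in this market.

Consumer surplus = 40000

Solving each curve for Q: Qs = 372.5 + 2.5P.
At equilibrium Qd = Qs, so 422 - 2P = 372.5 + 2.5P; collecting terms, 49.5 = 4.5P and P* = 11.
From the demand curve, Q* = 422 - 2(11) = 400.
Demand choke price (Qd = 0): P = 422/2 = 211. Consumer surplus = ½ × (211 - 11) × 400 = 40000.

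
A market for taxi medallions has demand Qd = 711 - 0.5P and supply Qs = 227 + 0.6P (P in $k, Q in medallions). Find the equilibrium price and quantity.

P* = 440, Q* = 491

At equilibrium Qd = Qs, so 711 - 0.5P = 227 + 0.6P; collecting terms, 484 = 1.1P and P* = 440.
Plugging P* into demand: Q* = 711 - 0.5(440) = 491.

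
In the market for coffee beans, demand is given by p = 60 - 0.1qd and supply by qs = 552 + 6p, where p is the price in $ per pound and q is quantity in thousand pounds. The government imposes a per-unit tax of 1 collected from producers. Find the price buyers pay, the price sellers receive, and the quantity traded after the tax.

Inverting to quantity form: qd = 600 - 10p.
Producers keep p_s = p_b - 1 per unit, so supply in terms of the buyer price is qs = 546 + 6p_b.
Market clearing requires 600 - 10p_b = 546 + 6p_b; hence 54 = 16p_b and p_b = 3.375.
So p_s = 2.375 and the quantity traded is q = 600 - 10(3.375) = 566.25.

p_b = 3.375, p_s = 2.375, q = 566.25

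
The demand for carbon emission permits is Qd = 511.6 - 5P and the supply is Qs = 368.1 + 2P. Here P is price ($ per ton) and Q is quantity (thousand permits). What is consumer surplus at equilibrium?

Consumer surplus = 16736.281

At equilibrium Qd = Qs, so 511.6 - 5P = 368.1 + 2P; collecting terms, 143.5 = 7P and P* = 20.5.
Plugging P* into demand: Q* = 511.6 - 5(20.5) = 409.1.
Demand choke price (Qd = 0): P = 511.6/5 = 102.32. Consumer surplus = ½ × (102.32 - 20.5) × 409.1 = 16736.281.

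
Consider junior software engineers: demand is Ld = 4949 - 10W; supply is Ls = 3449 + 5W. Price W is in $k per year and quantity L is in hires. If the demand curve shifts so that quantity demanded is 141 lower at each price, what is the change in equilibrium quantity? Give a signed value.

ΔL = -47

At equilibrium Ld = Ls, so 4949 - 10W = 3449 + 5W; collecting terms, 1500 = 15W and W* = 100.
Substitute back: L* = 4949 - 10(100) = 3949.
After the shift, demand is Ld = 4808 - 10W.
The new intersection has 1359 = 15W, i.e. W = 90.6, L = 3902.
ΔL = 3902 - 3949 = -47.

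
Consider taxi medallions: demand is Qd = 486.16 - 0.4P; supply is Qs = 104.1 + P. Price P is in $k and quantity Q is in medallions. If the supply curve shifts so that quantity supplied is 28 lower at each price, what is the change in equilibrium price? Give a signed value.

At equilibrium Qd = Qs, so 486.16 - 0.4P = 104.1 + P; collecting terms, 382.06 = 1.4P and P* = 272.9.
From the demand curve, Q* = 486.16 - 0.4(272.9) = 377.
After the shift, supply is Qs = 76.1 + P.
New equilibrium: 410.06 = 1.4P, so P = 292.9 and Q = 369.
ΔP = 292.9 - 272.9 = 20.

ΔP = 20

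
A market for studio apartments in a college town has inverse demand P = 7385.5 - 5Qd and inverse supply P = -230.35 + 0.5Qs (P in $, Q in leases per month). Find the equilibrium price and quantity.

In direct form, Qd = 1477.1 - 0.2P and Qs = 460.7 + 2P.
At equilibrium Qd = Qs, so 1477.1 - 0.2P = 460.7 + 2P; collecting terms, 1016.4 = 2.2P and P* = 462.
Then Q* = 1477.1 - 0.2(462) = 1384.7.

P* = 462, Q* = 1384.7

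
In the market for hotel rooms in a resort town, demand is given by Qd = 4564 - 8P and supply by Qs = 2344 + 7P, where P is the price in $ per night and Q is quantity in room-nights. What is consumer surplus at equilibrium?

Consumer surplus = 714025

The market clears where 4564 - 8P = 2344 + 7P. Rearranging, 15P = 2220, hence P* = 148.
Substitute back: Q* = 4564 - 8(148) = 3380.
Demand choke price (Qd = 0): P = 4564/8 = 570.5. Consumer surplus = ½ × (570.5 - 148) × 3380 = 714025.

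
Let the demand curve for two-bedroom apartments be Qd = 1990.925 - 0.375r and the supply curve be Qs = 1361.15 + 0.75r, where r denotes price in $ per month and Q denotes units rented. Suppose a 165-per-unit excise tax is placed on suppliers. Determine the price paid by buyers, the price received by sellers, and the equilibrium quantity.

r_b = 669.8, r_s = 504.8, Q = 1739.75

The tax drives a wedge r_b - r_s = 165. Substituting r_s = r_b - 165 into supply: Qs = 1237.4 + 0.75r_b.
Set Qd = Qs: 1990.925 - 0.375r_b = 1237.4 + 0.75r_b, so 753.525 = 1.125r_b and r_b = 669.8.
So r_s = 504.8 and the quantity traded is Q = 1990.925 - 0.375(669.8) = 1739.75.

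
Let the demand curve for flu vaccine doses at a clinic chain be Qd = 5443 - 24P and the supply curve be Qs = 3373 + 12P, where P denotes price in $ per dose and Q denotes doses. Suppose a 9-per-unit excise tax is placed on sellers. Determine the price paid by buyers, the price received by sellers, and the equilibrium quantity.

P_b = 60.5, P_s = 51.5, Q = 3991

With a tax of 9 on sellers, they supply based on the net price P_s = P_b - 9, so Qs = 3265 + 12P_b.
Equate demand and the shifted supply: 5443 - 24P_b = 3265 + 12P_b, giving 36P_b = 2178, so P_b = 60.5.
Then P_s = 60.5 - 9 = 51.5 and Q = 5443 - 24(60.5) = 3991.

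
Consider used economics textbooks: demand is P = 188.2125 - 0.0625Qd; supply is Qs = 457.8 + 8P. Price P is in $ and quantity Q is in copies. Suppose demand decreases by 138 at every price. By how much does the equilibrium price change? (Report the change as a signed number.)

Rewriting in direct form: Qd = 3011.4 - 16P.
Set Qd = Qs: 3011.4 - 16P = 457.8 + 8P, so 2553.6 = 24P and P* = 106.4.
From the demand curve, Q* = 3011.4 - 16(106.4) = 1309.
After the shift, demand is Qd = 2873.4 - 16P.
Re-solving, 24P = 2415.6 gives P = 100.65 and Q = 1263.
ΔP = 100.65 - 106.4 = -5.75.

ΔP = -5.75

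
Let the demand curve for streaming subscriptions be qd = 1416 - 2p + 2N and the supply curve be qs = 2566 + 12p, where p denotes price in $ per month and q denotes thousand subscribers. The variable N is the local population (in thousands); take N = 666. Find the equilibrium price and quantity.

p* = 13, q* = 2722

With N = 666, demand is qd = 2748 - 2p.
Equating demand and supply, 2748 - 2p = 2566 + 12p gives 14p = 182, so p* = 13.
Plugging p* into demand: q* = 2748 - 2(13) = 2722.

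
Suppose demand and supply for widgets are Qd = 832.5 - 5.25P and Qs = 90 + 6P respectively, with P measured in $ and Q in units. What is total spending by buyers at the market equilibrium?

Set Qd = Qs: 832.5 - 5.25P = 90 + 6P, so 742.5 = 11.25P and P* = 66.
From the demand curve, Q* = 832.5 - 5.25(66) = 486.
Total spending by buyers = P* × Q* = 66 × 486 = 32076.

Total spending by buyers = 32076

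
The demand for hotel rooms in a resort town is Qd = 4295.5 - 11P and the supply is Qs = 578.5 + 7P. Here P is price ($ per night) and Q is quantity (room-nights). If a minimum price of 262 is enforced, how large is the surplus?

Surplus = 999

Evaluating both curves at the floor price 262 gives Qd = 1413.5, Qs = 2412.5.
Surplus = Qs - Qd = 2412.5 - 1413.5 = 999.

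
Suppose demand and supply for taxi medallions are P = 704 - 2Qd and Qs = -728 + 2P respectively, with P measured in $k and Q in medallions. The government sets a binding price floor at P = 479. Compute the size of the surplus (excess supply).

Rewriting in direct form: Qd = 352 - 0.5P.
At P = 479: Qd = 112.5 and Qs = 230.
Surplus = Qs - Qd = 230 - 112.5 = 117.5.

Surplus = 117.5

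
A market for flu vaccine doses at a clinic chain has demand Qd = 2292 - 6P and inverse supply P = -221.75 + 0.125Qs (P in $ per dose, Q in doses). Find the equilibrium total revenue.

Total revenue = 76590

Rewriting in direct form: Qs = 1774 + 8P.
Set Qd = Qs: 2292 - 6P = 1774 + 8P, so 518 = 14P and P* = 37.
Then Q* = 2292 - 6(37) = 2070.
Total revenue = P* × Q* = 37 × 2070 = 76590.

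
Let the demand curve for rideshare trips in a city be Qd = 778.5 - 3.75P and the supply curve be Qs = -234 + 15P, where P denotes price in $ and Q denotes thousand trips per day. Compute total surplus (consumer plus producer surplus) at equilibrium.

Equating demand and supply, 778.5 - 3.75P = -234 + 15P gives 18.75P = 1012.5, so P* = 54.
From the demand curve, Q* = 778.5 - 3.75(54) = 576.
Demand choke price = 207.6; supply choke price = 15.6. CS = ½(207.6 - 54)(576) = 44236.8; PS = ½(54 - 15.6)(576) = 11059.2. Total surplus = 55296.

Total surplus = 55296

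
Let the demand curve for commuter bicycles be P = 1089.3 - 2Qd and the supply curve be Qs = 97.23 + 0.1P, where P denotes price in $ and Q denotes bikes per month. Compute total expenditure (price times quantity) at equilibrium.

Total expenditure = 128111.26

In direct form, Qd = 544.65 - 0.5P.
Equating demand and supply, 544.65 - 0.5P = 97.23 + 0.1P gives 0.6P = 447.42, so P* = 745.7.
Then Q* = 544.65 - 0.5(745.7) = 171.8.
Total expenditure = P* × Q* = 745.7 × 171.8 = 128111.26.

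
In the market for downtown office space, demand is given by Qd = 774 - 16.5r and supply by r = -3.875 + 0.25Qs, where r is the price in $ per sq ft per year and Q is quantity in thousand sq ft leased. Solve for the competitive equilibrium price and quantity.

Solving each curve for Q: Qs = 15.5 + 4r.
Set Qd = Qs: 774 - 16.5r = 15.5 + 4r, so 758.5 = 20.5r and r* = 37.
Then Q* = 774 - 16.5(37) = 163.5.

r* = 37, Q* = 163.5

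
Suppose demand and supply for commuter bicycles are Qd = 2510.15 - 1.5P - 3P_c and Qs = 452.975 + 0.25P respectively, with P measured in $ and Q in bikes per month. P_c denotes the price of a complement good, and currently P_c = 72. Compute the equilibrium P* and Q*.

P* = 1052.1, Q* = 716

With P_c = 72, demand is Qd = 2294.15 - 1.5P.
The market clears where 2294.15 - 1.5P = 452.975 + 0.25P. Rearranging, 1.75P = 1841.175, hence P* = 1052.1.
Substitute back: Q* = 2294.15 - 1.5(1052.1) = 716.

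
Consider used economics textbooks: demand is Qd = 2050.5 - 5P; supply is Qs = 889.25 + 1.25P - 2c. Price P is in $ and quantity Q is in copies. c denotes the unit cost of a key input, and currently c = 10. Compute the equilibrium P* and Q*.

With c = 10, supply is Qs = 869.25 + 1.25P.
At equilibrium Qd = Qs, so 2050.5 - 5P = 869.25 + 1.25P; collecting terms, 1181.25 = 6.25P and P* = 189.
Then Q* = 2050.5 - 5(189) = 1105.5.

P* = 189, Q* = 1105.5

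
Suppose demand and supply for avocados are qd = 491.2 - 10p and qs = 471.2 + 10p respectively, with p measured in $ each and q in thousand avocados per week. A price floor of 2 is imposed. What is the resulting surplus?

Evaluating both curves at the floor price 2 gives qd = 471.2, qs = 491.2.
Surplus = qs - qd = 491.2 - 471.2 = 20.

Surplus = 20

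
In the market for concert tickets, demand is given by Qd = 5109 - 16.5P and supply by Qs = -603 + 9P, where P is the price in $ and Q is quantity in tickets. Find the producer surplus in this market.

Producer surplus = 110920.5

The market clears where 5109 - 16.5P = -603 + 9P. Rearranging, 25.5P = 5712, hence P* = 224.
Substitute back: Q* = 5109 - 16.5(224) = 1413.
Supply choke price (Qs = 0): P = 67. Producer surplus = ½ × (224 - 67) × 1413 = 110920.5.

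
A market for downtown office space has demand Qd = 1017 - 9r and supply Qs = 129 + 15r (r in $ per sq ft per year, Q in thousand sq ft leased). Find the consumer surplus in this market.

Equating demand and supply, 1017 - 9r = 129 + 15r gives 24r = 888, so r* = 37.
Plugging r* into demand: Q* = 1017 - 9(37) = 684.
Demand choke price (Qd = 0): r = 1017/9 = 113. Consumer surplus = ½ × (113 - 37) × 684 = 25992.

Consumer surplus = 25992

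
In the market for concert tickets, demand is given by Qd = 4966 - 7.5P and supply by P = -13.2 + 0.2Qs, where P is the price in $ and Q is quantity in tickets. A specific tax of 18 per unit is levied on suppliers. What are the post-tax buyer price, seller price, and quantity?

P_b = 399.2, P_s = 381.2, Q = 1972

Rewriting in direct form: Qs = 66 + 5P.
The tax drives a wedge P_b - P_s = 18. Substituting P_s = P_b - 18 into supply: Qs = -24 + 5P_b.
Market clearing requires 4966 - 7.5P_b = -24 + 5P_b; hence 4990 = 12.5P_b and P_b = 399.2.
Then P_s = 399.2 - 18 = 381.2 and Q = 4966 - 7.5(399.2) = 1972.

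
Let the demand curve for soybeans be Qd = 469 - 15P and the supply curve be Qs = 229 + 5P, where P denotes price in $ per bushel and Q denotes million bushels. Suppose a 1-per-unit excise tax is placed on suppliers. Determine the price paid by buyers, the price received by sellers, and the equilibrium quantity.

With a tax of 1 on suppliers, they supply based on the net price P_s = P_b - 1, so Qs = 224 + 5P_b.
Set Qd = Qs: 469 - 15P_b = 224 + 5P_b, so 245 = 20P_b and P_b = 12.25.
Then P_s = 12.25 - 1 = 11.25 and Q = 469 - 15(12.25) = 285.25.

P_b = 12.25, P_s = 11.25, Q = 285.25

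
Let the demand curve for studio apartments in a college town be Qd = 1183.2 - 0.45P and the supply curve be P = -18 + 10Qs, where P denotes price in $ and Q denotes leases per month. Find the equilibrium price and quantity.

Solving each curve for Q: Qs = 1.8 + 0.1P.
The market clears where 1183.2 - 0.45P = 1.8 + 0.1P. Rearranging, 0.55P = 1181.4, hence P* = 2148.
Plugging P* into demand: Q* = 1183.2 - 0.45(2148) = 216.6.

P* = 2148, Q* = 216.6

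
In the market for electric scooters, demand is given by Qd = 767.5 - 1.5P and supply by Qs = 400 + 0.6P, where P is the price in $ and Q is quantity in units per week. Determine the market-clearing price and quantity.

P* = 175, Q* = 505

The market clears where 767.5 - 1.5P = 400 + 0.6P. Rearranging, 2.1P = 367.5, hence P* = 175.
Substitute back: Q* = 767.5 - 1.5(175) = 505.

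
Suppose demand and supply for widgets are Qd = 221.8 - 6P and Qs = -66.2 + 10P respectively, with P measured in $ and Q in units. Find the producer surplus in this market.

Set Qd = Qs: 221.8 - 6P = -66.2 + 10P, so 288 = 16P and P* = 18.
Substitute back: Q* = 221.8 - 6(18) = 113.8.
Supply choke price (Qs = 0): P = 6.62. Producer surplus = ½ × (18 - 6.62) × 113.8 = 647.522.

Producer surplus = 647.522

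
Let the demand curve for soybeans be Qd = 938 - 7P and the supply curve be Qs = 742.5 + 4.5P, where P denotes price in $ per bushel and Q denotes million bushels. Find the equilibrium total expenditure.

Equating demand and supply, 938 - 7P = 742.5 + 4.5P gives 11.5P = 195.5, so P* = 17.
Substitute back: Q* = 938 - 7(17) = 819.
Total expenditure = P* × Q* = 17 × 819 = 13923.

Total expenditure = 13923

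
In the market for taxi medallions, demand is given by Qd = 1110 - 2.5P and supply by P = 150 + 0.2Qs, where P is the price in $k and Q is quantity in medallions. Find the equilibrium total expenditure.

Total expenditure = 121520

Solving each curve for Q: Qs = -750 + 5P.
The market clears where 1110 - 2.5P = -750 + 5P. Rearranging, 7.5P = 1860, hence P* = 248.
Substitute back: Q* = 1110 - 2.5(248) = 490.
Total expenditure = P* × Q* = 248 × 490 = 121520.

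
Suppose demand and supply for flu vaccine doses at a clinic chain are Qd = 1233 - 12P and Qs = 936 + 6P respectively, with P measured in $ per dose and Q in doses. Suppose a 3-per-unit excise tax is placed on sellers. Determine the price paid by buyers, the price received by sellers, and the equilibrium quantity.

P_b = 17.5, P_s = 14.5, Q = 1023

With a tax of 3 on sellers, they supply based on the net price P_s = P_b - 3, so Qs = 918 + 6P_b.
Market clearing requires 1233 - 12P_b = 918 + 6P_b; hence 315 = 18P_b and P_b = 17.5.
So P_s = 14.5 and the quantity traded is Q = 1233 - 12(17.5) = 1023.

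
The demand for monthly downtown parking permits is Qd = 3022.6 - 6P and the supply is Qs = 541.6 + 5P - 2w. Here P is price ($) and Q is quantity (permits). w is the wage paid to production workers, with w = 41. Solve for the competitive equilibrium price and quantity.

P* = 233, Q* = 1624.6

With w = 41, supply is Qs = 459.6 + 5P.
At equilibrium Qd = Qs, so 3022.6 - 6P = 459.6 + 5P; collecting terms, 2563 = 11P and P* = 233.
Substitute back: Q* = 3022.6 - 6(233) = 1624.6.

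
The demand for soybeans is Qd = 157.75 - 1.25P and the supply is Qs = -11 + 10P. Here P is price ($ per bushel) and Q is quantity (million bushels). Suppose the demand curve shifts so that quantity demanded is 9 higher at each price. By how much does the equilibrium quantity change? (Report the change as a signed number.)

ΔQ = 8

The market clears where 157.75 - 1.25P = -11 + 10P. Rearranging, 11.25P = 168.75, hence P* = 15.
From the demand curve, Q* = 157.75 - 1.25(15) = 139.
After the shift, demand is Qd = 166.75 - 1.25P.
New equilibrium: 177.75 = 11.25P, so P = 15.8 and Q = 147.
ΔQ = 147 - 139 = 8.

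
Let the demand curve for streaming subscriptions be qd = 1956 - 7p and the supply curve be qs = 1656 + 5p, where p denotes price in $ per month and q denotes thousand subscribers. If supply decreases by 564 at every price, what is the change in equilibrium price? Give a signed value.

The market clears where 1956 - 7p = 1656 + 5p. Rearranging, 12p = 300, hence p* = 25.
Plugging p* into demand: q* = 1956 - 7(25) = 1781.
After the shift, supply is qs = 1092 + 5p.
New equilibrium: 864 = 12p, so p = 72 and q = 1452.
Δp = 72 - 25 = 47.

Δp = 47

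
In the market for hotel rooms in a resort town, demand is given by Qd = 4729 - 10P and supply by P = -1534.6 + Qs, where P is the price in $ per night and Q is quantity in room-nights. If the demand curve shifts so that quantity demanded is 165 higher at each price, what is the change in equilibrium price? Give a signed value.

ΔP = 15

Inverting to quantity form: Qs = 1534.6 + P.
Set Qd = Qs: 4729 - 10P = 1534.6 + P, so 3194.4 = 11P and P* = 290.4.
Then Q* = 4729 - 10(290.4) = 1825.
After the shift, demand is Qd = 4894 - 10P.
The new intersection has 3359.4 = 11P, i.e. P = 305.4, Q = 1840.
ΔP = 305.4 - 290.4 = 15.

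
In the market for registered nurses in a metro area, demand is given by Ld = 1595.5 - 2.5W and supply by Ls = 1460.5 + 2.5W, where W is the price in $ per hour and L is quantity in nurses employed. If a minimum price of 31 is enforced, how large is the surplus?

Surplus = 20

Evaluating both curves at the floor price 31 gives Ld = 1518, Ls = 1538.
Surplus = Ls - Ld = 1538 - 1518 = 20.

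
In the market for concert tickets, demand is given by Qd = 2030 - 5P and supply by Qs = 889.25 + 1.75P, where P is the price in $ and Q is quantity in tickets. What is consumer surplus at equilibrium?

Consumer surplus = 140422.5

At equilibrium Qd = Qs, so 2030 - 5P = 889.25 + 1.75P; collecting terms, 1140.75 = 6.75P and P* = 169.
From the demand curve, Q* = 2030 - 5(169) = 1185.
Demand choke price (Qd = 0): P = 2030/5 = 406. Consumer surplus = ½ × (406 - 169) × 1185 = 140422.5.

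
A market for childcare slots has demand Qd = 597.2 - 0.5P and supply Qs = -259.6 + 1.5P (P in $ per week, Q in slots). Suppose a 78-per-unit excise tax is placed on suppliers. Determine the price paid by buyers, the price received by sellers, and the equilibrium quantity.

P_b = 486.9, P_s = 408.9, Q = 353.75

The tax drives a wedge P_b - P_s = 78. Substituting P_s = P_b - 78 into supply: Qs = -376.6 + 1.5P_b.
Equate demand and the shifted supply: 597.2 - 0.5P_b = -376.6 + 1.5P_b, giving 2P_b = 973.8, so P_b = 486.9.
So P_s = 408.9 and the quantity traded is Q = 597.2 - 0.5(486.9) = 353.75.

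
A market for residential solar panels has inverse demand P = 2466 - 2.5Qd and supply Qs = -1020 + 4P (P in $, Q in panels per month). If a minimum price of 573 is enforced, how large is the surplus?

Rewriting in direct form: Qd = 986.4 - 0.4P.
With P fixed at 573, quantity demanded is 757.2 and quantity supplied is 1272.
Surplus = Qs - Qd = 1272 - 757.2 = 514.8.

Surplus = 514.8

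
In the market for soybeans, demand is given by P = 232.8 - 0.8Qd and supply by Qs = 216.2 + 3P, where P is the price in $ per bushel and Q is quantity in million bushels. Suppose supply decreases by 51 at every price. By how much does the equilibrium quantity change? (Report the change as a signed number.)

Rewriting in direct form: Qd = 291 - 1.25P.
The market clears where 291 - 1.25P = 216.2 + 3P. Rearranging, 4.25P = 74.8, hence P* = 17.6.
Substitute back: Q* = 291 - 1.25(17.6) = 269.
After the shift, supply is Qs = 165.2 + 3P.
New equilibrium: 125.8 = 4.25P, so P = 29.6 and Q = 254.
ΔQ = 254 - 269 = -15.

ΔQ = -15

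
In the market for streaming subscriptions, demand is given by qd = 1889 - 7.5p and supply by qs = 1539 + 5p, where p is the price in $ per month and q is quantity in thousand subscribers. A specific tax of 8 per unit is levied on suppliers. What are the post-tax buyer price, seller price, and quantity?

Suppliers keep p_s = p_b - 8 per unit, so supply in terms of the buyer price is qs = 1499 + 5p_b.
Equate demand and the shifted supply: 1889 - 7.5p_b = 1499 + 5p_b, giving 12.5p_b = 390, so p_b = 31.2.
Then p_s = 31.2 - 8 = 23.2 and q = 1889 - 7.5(31.2) = 1655.

p_b = 31.2, p_s = 23.2, q = 1655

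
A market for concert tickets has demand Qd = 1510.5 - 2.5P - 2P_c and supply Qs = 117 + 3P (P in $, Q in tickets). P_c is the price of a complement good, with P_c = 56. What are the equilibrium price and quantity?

With P_c = 56, demand is Qd = 1398.5 - 2.5P.
Set Qd = Qs: 1398.5 - 2.5P = 117 + 3P, so 1281.5 = 5.5P and P* = 233.
Substitute back: Q* = 1398.5 - 2.5(233) = 816.

P* = 233, Q* = 816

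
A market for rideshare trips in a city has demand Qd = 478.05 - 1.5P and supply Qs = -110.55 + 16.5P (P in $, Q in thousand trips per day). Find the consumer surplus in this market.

Set Qd = Qs: 478.05 - 1.5P = -110.55 + 16.5P, so 588.6 = 18P and P* = 32.7.
Substitute back: Q* = 478.05 - 1.5(32.7) = 429.
Demand choke price (Qd = 0): P = 478.05/1.5 = 318.7. Consumer surplus = ½ × (318.7 - 32.7) × 429 = 61347.

Consumer surplus = 61347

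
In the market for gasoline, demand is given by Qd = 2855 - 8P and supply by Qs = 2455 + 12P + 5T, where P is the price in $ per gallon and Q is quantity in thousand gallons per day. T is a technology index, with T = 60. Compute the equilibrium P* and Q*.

P* = 5, Q* = 2815

With T = 60, supply is Qs = 2755 + 12P.
At equilibrium Qd = Qs, so 2855 - 8P = 2755 + 12P; collecting terms, 100 = 20P and P* = 5.
Plugging P* into demand: Q* = 2855 - 8(5) = 2815.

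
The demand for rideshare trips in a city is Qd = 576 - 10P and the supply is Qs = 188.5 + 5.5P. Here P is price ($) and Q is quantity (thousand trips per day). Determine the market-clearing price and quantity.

P* = 25, Q* = 326

Equating demand and supply, 576 - 10P = 188.5 + 5.5P gives 15.5P = 387.5, so P* = 25.
From the demand curve, Q* = 576 - 10(25) = 326.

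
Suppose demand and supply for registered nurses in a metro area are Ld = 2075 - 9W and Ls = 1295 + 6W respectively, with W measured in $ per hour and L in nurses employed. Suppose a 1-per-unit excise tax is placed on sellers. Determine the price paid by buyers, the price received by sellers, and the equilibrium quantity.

Sellers keep W_s = W_b - 1 per unit, so supply in terms of the buyer price is Ls = 1289 + 6W_b.
Market clearing requires 2075 - 9W_b = 1289 + 6W_b; hence 786 = 15W_b and W_b = 52.4.
Then W_s = 52.4 - 1 = 51.4 and L = 2075 - 9(52.4) = 1603.4.

W_b = 52.4, W_s = 51.4, L = 1603.4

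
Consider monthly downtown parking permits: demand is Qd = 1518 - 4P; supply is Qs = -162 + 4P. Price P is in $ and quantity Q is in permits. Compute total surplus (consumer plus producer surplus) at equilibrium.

The market clears where 1518 - 4P = -162 + 4P. Rearranging, 8P = 1680, hence P* = 210.
Then Q* = 1518 - 4(210) = 678.
Demand choke price = 379.5; supply choke price = 40.5. CS = ½(379.5 - 210)(678) = 57460.5; PS = ½(210 - 40.5)(678) = 57460.5. Total surplus = 114921.

Total surplus = 114921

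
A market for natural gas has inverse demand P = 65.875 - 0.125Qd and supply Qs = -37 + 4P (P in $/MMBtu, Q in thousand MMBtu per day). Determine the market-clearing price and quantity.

P* = 47, Q* = 151

Rewriting in direct form: Qd = 527 - 8P.
The market clears where 527 - 8P = -37 + 4P. Rearranging, 12P = 564, hence P* = 47.
Plugging P* into demand: Q* = 527 - 8(47) = 151.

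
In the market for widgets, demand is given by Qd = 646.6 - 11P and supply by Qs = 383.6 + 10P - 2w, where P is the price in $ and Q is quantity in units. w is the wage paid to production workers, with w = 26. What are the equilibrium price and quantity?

P* = 15, Q* = 481.6

With w = 26, supply is Qs = 331.6 + 10P.
Equating demand and supply, 646.6 - 11P = 331.6 + 10P gives 21P = 315, so P* = 15.
Then Q* = 646.6 - 11(15) = 481.6.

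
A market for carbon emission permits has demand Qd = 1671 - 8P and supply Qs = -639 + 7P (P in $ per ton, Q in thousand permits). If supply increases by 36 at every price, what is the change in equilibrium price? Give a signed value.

Equating demand and supply, 1671 - 8P = -639 + 7P gives 15P = 2310, so P* = 154.
Plugging P* into demand: Q* = 1671 - 8(154) = 439.
After the shift, supply is Qs = -603 + 7P.
New equilibrium: 2274 = 15P, so P = 151.6 and Q = 458.2.
ΔP = 151.6 - 154 = -2.4.

ΔP = -2.4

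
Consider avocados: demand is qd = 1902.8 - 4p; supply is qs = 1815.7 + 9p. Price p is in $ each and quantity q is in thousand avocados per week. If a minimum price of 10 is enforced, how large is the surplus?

Surplus = 42.9

With p fixed at 10, quantity demanded is 1862.8 and quantity supplied is 1905.7.
Surplus = qs - qd = 1905.7 - 1862.8 = 42.9.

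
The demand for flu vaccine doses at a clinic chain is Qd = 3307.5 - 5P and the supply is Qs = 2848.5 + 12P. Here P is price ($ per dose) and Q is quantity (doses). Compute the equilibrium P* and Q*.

P* = 27, Q* = 3172.5

Equating demand and supply, 3307.5 - 5P = 2848.5 + 12P gives 17P = 459, so P* = 27.
Then Q* = 3307.5 - 5(27) = 3172.5.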